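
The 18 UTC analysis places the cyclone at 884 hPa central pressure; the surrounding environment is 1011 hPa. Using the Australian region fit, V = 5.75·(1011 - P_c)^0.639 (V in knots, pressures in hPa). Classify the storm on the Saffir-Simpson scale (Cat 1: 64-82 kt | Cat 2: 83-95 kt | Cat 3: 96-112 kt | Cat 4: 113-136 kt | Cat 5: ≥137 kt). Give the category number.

ΔP = 1011 − 884 = 127 hPa.
V ≈ 5.75 × 127^0.639 = 5.75 × 22.10 ≈ 127 kt.
127 kt falls in the Category 4 band.

4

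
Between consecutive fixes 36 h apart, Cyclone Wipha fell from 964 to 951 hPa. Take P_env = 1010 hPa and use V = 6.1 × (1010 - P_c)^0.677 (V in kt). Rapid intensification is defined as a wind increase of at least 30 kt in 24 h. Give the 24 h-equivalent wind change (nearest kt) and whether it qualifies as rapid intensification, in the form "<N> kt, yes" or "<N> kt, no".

V₁: ΔP = 46, V ≈ 6.1 × 46^0.677 ≈ 81.47 kt.
V₂: ΔP = 59, V ≈ 6.1 × 59^0.677 ≈ 96.43 kt.
ΔV over 36 h = 14.96 kt → 24 h equivalent = 14.96 × 24/36 ≈ 9.97 kt.
10 kt < 30 kt ⇒ not rapid intensification.

10 kt, no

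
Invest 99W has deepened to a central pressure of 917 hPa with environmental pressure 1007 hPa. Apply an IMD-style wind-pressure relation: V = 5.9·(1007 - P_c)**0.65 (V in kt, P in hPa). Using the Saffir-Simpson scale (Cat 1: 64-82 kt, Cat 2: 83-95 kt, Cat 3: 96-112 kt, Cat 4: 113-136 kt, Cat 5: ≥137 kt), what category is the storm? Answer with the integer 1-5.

3

ΔP = 1007 − 917 = 90 hPa.
V ≈ 5.9 × 90^0.65 = 5.9 × 18.63 ≈ 110 kt.
110 kt falls in the Category 3 band.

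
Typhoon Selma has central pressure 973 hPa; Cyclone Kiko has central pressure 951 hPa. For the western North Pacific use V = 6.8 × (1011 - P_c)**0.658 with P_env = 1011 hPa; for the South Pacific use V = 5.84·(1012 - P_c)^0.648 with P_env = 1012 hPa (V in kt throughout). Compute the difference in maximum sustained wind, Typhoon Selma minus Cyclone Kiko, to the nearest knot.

Typhoon Selma: ΔP = 38; V ≈ 6.8 × 38^0.658 ≈ 74.47 kt.
Cyclone Kiko: ΔP = 61; V ≈ 5.84 × 61^0.648 ≈ 83.81 kt.
Difference ≈ 74.47 − 83.81 = -9.34 → -9 kt.

-9 kt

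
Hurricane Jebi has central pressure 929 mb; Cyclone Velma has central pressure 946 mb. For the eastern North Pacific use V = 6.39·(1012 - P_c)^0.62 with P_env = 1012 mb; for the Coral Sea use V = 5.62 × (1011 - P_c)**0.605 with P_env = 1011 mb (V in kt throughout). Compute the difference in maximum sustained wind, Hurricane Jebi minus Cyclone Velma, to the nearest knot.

Hurricane Jebi: ΔP = 83; V ≈ 6.39 × 83^0.62 ≈ 98.93 kt.
Cyclone Velma: ΔP = 65; V ≈ 5.62 × 65^0.605 ≈ 70.23 kt.
Difference ≈ 98.93 − 70.23 = 28.70 → 29 kt.

29 kt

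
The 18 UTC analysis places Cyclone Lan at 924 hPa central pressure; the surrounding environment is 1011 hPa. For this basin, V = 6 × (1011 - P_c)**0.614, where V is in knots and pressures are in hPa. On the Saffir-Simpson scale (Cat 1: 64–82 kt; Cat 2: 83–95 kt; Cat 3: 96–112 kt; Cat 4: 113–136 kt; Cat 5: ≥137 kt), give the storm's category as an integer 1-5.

2

ΔP = 1011 − 924 = 87 hPa.
V ≈ 6 × 87^0.614 = 6 × 15.52 ≈ 93 kt.
93 kt falls in the Category 2 band.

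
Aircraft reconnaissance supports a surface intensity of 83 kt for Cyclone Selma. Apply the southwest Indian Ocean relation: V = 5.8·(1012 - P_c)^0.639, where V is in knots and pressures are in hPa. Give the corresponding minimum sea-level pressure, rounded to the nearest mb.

ΔP = (V / 5.8)^(1/0.639) = (83/5.8)^1.565.
83/5.8 = 14.310; 14.310^1.565 ≈ 64.35 mb.
P_c = 1012 − 64.35 = 947.65 ≈ 948 mb.

948 mb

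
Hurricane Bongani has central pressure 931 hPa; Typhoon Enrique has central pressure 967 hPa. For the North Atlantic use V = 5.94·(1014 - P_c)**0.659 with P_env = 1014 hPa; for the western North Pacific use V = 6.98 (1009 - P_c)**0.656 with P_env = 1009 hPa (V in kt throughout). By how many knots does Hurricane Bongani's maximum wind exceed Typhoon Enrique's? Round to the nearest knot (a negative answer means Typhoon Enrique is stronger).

28 kt

Hurricane Bongani: ΔP = 83; V ≈ 5.94 × 83^0.659 ≈ 109.26 kt.
Typhoon Enrique: ΔP = 42; V ≈ 6.98 × 42^0.656 ≈ 81.04 kt.
Difference ≈ 109.26 − 81.04 = 28.22 → 28 kt.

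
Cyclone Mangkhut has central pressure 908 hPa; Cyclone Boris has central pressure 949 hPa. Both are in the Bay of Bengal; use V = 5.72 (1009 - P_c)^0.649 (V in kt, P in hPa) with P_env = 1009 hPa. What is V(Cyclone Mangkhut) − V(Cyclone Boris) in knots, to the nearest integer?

33 kt

Cyclone Mangkhut: ΔP = 101; V ≈ 5.72 × 101^0.649 ≈ 114.34 kt.
Cyclone Boris: ΔP = 60; V ≈ 5.72 × 60^0.649 ≈ 81.55 kt.
Difference ≈ 114.34 − 81.55 = 32.79 → 33 kt.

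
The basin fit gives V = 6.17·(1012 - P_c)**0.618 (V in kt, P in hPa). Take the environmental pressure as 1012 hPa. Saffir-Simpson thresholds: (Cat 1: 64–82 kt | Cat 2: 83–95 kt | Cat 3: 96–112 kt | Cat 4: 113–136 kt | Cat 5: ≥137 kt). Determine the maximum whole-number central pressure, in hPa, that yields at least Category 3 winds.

Category 3 begins at V = 96 kt.
Required ΔP = (96/6.17)^(1/0.618) = 15.559^1.618 ≈ 84.88 hPa.
P_c ≤ 1012 − 84.88 = 927.12, so the highest integer P_c is 927 hPa.

927 hPa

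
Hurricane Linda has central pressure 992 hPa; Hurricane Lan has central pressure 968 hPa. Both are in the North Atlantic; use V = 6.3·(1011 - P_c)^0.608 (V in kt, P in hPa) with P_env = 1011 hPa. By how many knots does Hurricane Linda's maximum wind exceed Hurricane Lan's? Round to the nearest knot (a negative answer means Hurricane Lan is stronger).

Hurricane Linda: ΔP = 19; V ≈ 6.3 × 19^0.608 ≈ 37.74 kt.
Hurricane Lan: ΔP = 43; V ≈ 6.3 × 43^0.608 ≈ 62.01 kt.
Difference ≈ 37.74 − 62.01 = -24.27 → -24 kt.

-24 kt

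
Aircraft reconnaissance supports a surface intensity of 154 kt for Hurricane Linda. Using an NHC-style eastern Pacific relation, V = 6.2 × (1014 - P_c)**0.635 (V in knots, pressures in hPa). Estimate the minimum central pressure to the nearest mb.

ΔP = (V / 6.2)^(1/0.635) = (154/6.2)^1.575.
154/6.2 = 24.839; 24.839^1.575 ≈ 157.42 mb.
P_c = 1014 − 157.42 = 856.58 ≈ 857 mb.

857 mb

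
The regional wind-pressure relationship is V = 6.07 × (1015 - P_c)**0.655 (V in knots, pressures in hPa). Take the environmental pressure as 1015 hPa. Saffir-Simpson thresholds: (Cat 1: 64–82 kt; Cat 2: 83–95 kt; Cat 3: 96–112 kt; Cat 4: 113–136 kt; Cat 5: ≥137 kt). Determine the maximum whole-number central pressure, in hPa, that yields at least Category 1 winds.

Category 1 begins at V = 64 kt.
Required ΔP = (64/6.07)^(1/0.655) = 10.544^1.527 ≈ 36.46 hPa.
P_c ≤ 1015 − 36.46 = 978.54, so the highest integer P_c is 978 hPa.

978 hPa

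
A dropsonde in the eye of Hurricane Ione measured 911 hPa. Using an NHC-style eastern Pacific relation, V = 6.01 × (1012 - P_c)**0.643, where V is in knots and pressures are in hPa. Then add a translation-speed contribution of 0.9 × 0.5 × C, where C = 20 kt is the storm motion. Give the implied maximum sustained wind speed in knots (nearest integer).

ΔP = 1012 − 911 = 101 hPa.
101^0.643 ≈ 19.444.
V ≈ 6.01 × 19.444 ≈ 116.9 kt.
Translation term: 0.9 × 0.5 × 20 = 9 kt.
Corrected V ≈ 125.9 kt → 126 kt.

126 kt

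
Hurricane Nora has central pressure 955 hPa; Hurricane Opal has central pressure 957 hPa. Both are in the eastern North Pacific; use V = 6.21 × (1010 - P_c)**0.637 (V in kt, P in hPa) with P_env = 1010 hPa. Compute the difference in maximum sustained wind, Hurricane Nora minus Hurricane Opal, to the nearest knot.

2 kt

Hurricane Nora: ΔP = 55; V ≈ 6.21 × 55^0.637 ≈ 79.74 kt.
Hurricane Opal: ΔP = 53; V ≈ 6.21 × 53^0.637 ≈ 77.89 kt.
Difference ≈ 79.74 − 77.89 = 1.85 → 2 kt.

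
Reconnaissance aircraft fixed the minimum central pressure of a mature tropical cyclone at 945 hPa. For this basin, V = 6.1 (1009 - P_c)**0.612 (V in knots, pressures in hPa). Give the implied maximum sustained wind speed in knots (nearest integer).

ΔP = 1009 − 945 = 64 hPa.
64^0.612 ≈ 12.746.
V ≈ 6.1 × 12.746 ≈ 77.8 kt.

78 kt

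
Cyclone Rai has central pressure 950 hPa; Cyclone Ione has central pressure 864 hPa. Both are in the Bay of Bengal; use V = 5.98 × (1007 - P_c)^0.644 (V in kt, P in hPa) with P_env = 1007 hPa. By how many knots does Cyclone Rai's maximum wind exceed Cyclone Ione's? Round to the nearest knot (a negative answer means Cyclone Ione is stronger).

-65 kt

Cyclone Rai: ΔP = 57; V ≈ 5.98 × 57^0.644 ≈ 80.81 kt.
Cyclone Ione: ΔP = 143; V ≈ 5.98 × 143^0.644 ≈ 146.13 kt.
Difference ≈ 80.81 − 146.13 = -65.32 → -65 kt.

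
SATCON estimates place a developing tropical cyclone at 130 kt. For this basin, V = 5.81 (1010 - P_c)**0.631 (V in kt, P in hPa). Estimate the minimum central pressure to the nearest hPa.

ΔP = (V / 5.81)^(1/0.631) = (130/5.81)^1.585.
130/5.81 = 22.375; 22.375^1.585 ≈ 137.75 hPa.
P_c = 1010 − 137.75 = 872.25 ≈ 872 hPa.

872 hPa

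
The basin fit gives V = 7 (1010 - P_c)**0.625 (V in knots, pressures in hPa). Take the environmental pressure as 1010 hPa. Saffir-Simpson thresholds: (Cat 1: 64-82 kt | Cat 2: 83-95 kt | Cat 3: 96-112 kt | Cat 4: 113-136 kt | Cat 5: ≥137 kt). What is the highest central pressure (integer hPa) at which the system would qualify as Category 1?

975 hPa

Category 1 begins at V = 64 kt.
Required ΔP = (64/7)^(1/0.625) = 9.143^1.600 ≈ 34.49 hPa.
P_c ≤ 1010 − 34.49 = 975.51, so the highest integer P_c is 975 hPa.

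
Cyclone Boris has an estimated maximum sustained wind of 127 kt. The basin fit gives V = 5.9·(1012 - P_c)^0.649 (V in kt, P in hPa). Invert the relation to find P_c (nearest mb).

ΔP = (V / 5.9)^(1/0.649) = (127/5.9)^1.541.
127/5.9 = 21.525; 21.525^1.541 ≈ 113.20 mb.
P_c = 1012 − 113.20 = 898.80 ≈ 899 mb.

899 mb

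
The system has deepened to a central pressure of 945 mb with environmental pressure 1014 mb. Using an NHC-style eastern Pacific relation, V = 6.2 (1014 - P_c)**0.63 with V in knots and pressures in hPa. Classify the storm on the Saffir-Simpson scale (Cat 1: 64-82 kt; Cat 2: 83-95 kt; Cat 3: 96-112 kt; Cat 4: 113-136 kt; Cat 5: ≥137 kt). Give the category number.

2

ΔP = 1014 − 945 = 69 mb.
V ≈ 6.2 × 69^0.63 = 6.2 × 14.40 ≈ 89 kt.
89 kt falls in the Category 2 band.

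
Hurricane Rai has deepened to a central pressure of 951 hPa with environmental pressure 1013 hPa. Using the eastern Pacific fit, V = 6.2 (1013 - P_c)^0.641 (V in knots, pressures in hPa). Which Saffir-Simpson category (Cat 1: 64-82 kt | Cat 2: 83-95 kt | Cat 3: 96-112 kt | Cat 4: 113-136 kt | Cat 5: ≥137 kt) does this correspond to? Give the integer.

ΔP = 1013 − 951 = 62 hPa.
V ≈ 6.2 × 62^0.641 = 6.2 × 14.09 ≈ 87 kt.
87 kt falls in the Category 2 band.

2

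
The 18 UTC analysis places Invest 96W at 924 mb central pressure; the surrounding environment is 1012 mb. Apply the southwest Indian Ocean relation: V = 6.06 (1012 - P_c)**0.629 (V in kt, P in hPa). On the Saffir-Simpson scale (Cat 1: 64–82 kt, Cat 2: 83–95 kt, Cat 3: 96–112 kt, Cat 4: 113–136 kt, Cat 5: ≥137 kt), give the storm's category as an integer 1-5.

ΔP = 1012 − 924 = 88 mb.
V ≈ 6.06 × 88^0.629 = 6.06 × 16.71 ≈ 101 kt.
101 kt falls in the Category 3 band.

3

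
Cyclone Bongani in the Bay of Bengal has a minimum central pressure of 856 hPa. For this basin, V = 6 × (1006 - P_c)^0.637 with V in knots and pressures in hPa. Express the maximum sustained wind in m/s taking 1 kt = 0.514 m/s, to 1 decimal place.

ΔP = 1006 − 856 = 150 hPa.
V ≈ 6 × 150^0.637 = 6 × 24.332 ≈ 145.989 kt.
145.989 × 0.514 ≈ 75.04 m/s → 75.0 m/s.

75.0 m/s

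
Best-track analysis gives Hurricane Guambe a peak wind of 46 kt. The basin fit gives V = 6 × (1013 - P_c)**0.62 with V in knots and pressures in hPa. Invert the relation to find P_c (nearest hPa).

986 hPa

ΔP = (V / 6)^(1/0.62) = (46/6)^1.613.
46/6 = 7.667; 7.667^1.613 ≈ 26.72 hPa.
P_c = 1013 − 26.72 = 986.28 ≈ 986 hPa.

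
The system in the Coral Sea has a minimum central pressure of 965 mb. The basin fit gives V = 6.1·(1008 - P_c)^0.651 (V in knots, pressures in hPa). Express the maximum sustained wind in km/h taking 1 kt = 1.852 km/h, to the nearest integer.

131 km/h

ΔP = 1008 − 965 = 43 mb.
V ≈ 6.1 × 43^0.651 = 6.1 × 11.571 ≈ 70.586 kt.
70.586 × 1.852 ≈ 130.73 km/h → 131 km/h.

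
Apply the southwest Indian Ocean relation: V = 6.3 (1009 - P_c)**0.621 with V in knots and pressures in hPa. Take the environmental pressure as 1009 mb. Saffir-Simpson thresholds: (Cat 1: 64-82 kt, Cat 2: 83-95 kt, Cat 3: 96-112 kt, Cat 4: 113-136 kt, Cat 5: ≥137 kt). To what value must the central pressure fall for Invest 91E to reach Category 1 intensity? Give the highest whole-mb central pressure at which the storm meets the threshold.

967 mb

Category 1 begins at V = 64 kt.
Required ΔP = (64/6.3)^(1/0.621) = 10.159^1.610 ≈ 41.81 mb.
P_c ≤ 1009 − 41.81 = 967.19, so the highest integer P_c is 967 mb.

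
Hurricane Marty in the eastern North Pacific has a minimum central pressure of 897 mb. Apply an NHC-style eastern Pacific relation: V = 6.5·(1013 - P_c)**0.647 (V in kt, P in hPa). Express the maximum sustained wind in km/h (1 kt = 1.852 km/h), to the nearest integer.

ΔP = 1013 − 897 = 116 mb.
V ≈ 6.5 × 116^0.647 = 6.5 × 21.662 ≈ 140.805 kt.
140.805 × 1.852 ≈ 260.77 km/h → 261 km/h.

261 km/h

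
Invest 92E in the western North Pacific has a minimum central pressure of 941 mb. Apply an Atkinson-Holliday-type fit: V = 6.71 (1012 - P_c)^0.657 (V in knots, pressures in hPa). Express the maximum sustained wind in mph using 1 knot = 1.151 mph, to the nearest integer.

127 mph

ΔP = 1012 − 941 = 71 mb.
V ≈ 6.71 × 71^0.657 = 6.71 × 16.454 ≈ 110.408 kt.
110.408 × 1.151 ≈ 127.08 mph → 127 mph.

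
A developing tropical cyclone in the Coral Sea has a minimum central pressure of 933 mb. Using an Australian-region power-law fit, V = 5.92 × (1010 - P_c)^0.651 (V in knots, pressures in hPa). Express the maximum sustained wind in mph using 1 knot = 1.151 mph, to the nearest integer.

115 mph

ΔP = 1010 − 933 = 77 mb.
V ≈ 5.92 × 77^0.651 = 5.92 × 16.909 ≈ 100.098 kt.
100.098 × 1.151 ≈ 115.21 mph → 115 mph.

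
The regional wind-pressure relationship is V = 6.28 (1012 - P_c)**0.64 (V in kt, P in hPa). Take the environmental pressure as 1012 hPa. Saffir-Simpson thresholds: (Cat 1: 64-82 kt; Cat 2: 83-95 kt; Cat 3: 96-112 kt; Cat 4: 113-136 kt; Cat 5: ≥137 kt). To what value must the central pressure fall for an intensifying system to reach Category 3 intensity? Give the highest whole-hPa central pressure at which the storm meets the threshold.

941 hPa

Category 3 begins at V = 96 kt.
Required ΔP = (96/6.28)^(1/0.64) = 15.287^1.562 ≈ 70.87 hPa.
P_c ≤ 1012 − 70.87 = 941.13, so the highest integer P_c is 941 hPa.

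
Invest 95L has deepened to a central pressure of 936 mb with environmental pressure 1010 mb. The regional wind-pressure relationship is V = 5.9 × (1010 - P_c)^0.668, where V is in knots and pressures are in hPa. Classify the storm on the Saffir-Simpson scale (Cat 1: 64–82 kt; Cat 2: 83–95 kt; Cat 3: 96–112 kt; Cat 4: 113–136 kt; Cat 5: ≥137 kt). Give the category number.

ΔP = 1010 − 936 = 74 mb.
V ≈ 5.9 × 74^0.668 = 5.9 × 17.73 ≈ 105 kt.
105 kt falls in the Category 3 band.

3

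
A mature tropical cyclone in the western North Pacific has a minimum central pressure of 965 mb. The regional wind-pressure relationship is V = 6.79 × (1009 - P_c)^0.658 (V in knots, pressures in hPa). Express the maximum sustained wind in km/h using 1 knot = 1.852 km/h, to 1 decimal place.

ΔP = 1009 − 965 = 44 mb.
V ≈ 6.79 × 44^0.658 = 6.79 × 12.061 ≈ 81.896 kt.
81.896 × 1.852 ≈ 151.67 km/h → 151.7 km/h.

151.7 km/h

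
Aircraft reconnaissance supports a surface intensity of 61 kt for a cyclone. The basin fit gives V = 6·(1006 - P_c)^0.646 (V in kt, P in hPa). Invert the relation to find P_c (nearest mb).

ΔP = (V / 6)^(1/0.646) = (61/6)^1.548.
61/6 = 10.167; 10.167^1.548 ≈ 36.23 mb.
P_c = 1006 − 36.23 = 969.77 ≈ 970 mb.

970 mb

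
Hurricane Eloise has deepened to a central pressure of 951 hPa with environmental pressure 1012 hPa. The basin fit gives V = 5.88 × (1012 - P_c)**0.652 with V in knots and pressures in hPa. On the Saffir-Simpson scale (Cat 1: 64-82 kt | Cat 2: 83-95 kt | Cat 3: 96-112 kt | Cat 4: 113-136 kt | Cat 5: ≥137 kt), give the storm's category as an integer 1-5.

ΔP = 1012 − 951 = 61 hPa.
V ≈ 5.88 × 61^0.652 = 5.88 × 14.59 ≈ 86 kt.
86 kt falls in the Category 2 band.

2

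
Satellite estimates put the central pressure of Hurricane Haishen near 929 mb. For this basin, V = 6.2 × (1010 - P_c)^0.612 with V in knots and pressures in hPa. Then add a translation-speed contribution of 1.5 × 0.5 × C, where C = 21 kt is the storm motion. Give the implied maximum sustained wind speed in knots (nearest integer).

ΔP = 1010 − 929 = 81 mb.
81^0.612 ≈ 14.723.
V ≈ 6.2 × 14.723 ≈ 91.3 kt.
Translation term: 1.5 × 0.5 × 21 = 15.75 kt.
Corrected V ≈ 107.05 kt → 107 kt.

107 kt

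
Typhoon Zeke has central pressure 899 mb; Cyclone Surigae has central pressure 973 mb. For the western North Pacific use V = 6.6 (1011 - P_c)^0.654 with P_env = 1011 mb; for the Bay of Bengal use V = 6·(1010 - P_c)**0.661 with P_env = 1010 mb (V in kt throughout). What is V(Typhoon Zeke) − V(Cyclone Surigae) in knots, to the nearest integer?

Typhoon Zeke: ΔP = 112; V ≈ 6.6 × 112^0.654 ≈ 144.45 kt.
Cyclone Surigae: ΔP = 37; V ≈ 6 × 37^0.661 ≈ 65.27 kt.
Difference ≈ 144.45 − 65.27 = 79.18 → 79 kt.

79 kt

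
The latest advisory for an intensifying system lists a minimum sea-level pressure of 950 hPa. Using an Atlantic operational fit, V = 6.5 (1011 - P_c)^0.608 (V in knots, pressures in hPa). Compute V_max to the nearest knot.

79 kt

ΔP = 1011 − 950 = 61 hPa.
61^0.608 ≈ 12.175.
V ≈ 6.5 × 12.175 ≈ 79.1 kt.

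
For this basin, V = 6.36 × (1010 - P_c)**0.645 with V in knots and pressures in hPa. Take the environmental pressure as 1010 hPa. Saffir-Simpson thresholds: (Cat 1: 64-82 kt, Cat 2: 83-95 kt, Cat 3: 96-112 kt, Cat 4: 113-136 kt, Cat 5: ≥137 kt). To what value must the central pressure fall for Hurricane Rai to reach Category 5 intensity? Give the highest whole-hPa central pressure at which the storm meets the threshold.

893 hPa

Category 5 begins at V = 137 kt.
Required ΔP = (137/6.36)^(1/0.645) = 21.541^1.550 ≈ 116.70 hPa.
P_c ≤ 1010 − 116.70 = 893.30, so the highest integer P_c is 893 hPa.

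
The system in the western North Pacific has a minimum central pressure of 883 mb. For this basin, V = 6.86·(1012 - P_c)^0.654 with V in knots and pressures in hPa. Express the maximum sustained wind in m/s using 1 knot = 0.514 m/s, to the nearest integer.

85 m/s

ΔP = 1012 − 883 = 129 mb.
V ≈ 6.86 × 129^0.654 = 6.86 × 24.006 ≈ 164.683 kt.
164.683 × 0.514 ≈ 84.65 m/s → 85 m/s.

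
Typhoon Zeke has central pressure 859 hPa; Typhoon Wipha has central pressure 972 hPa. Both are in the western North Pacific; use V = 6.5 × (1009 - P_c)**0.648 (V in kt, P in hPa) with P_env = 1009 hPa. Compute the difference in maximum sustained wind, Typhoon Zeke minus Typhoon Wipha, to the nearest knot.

100 kt

Typhoon Zeke: ΔP = 150; V ≈ 6.5 × 150^0.648 ≈ 167.12 kt.
Typhoon Wipha: ΔP = 37; V ≈ 6.5 × 37^0.648 ≈ 67.47 kt.
Difference ≈ 167.12 − 67.47 = 99.65 → 100 kt.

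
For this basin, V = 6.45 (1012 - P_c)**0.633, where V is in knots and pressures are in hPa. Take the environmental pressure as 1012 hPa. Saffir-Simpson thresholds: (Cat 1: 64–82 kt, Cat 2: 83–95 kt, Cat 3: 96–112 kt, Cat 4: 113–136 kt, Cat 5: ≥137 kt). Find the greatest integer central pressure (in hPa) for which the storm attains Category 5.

Category 5 begins at V = 137 kt.
Required ΔP = (137/6.45)^(1/0.633) = 21.240^1.580 ≈ 124.92 hPa.
P_c ≤ 1012 − 124.92 = 887.08, so the highest integer P_c is 887 hPa.

887 hPa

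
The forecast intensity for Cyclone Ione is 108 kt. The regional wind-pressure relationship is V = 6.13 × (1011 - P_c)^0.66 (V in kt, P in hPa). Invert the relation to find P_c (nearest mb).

ΔP = (V / 6.13)^(1/0.66) = (108/6.13)^1.515.
108/6.13 = 17.618; 17.618^1.515 ≈ 77.24 mb.
P_c = 1011 − 77.24 = 933.76 ≈ 934 mb.

934 mb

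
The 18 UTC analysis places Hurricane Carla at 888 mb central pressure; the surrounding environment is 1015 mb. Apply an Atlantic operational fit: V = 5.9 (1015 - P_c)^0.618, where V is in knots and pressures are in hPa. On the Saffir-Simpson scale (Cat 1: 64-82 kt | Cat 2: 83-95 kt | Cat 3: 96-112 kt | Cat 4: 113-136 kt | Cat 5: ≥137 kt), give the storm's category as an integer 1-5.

4

ΔP = 1015 − 888 = 127 mb.
V ≈ 5.9 × 127^0.618 = 5.9 × 19.96 ≈ 118 kt.
118 kt falls in the Category 4 band.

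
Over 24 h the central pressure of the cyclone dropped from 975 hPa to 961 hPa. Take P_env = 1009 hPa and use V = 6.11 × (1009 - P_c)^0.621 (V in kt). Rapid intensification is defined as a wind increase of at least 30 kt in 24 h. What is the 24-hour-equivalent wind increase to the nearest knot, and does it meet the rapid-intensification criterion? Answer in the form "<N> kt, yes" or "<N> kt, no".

V₁: ΔP = 34, V ≈ 6.11 × 34^0.621 ≈ 54.59 kt.
V₂: ΔP = 48, V ≈ 6.11 × 48^0.621 ≈ 67.62 kt.
ΔV over 24 h = 13.03 kt → 24 h equivalent = 13.03 × 24/24 ≈ 13.03 kt.
13 kt < 30 kt ⇒ not rapid intensification.

13 kt, no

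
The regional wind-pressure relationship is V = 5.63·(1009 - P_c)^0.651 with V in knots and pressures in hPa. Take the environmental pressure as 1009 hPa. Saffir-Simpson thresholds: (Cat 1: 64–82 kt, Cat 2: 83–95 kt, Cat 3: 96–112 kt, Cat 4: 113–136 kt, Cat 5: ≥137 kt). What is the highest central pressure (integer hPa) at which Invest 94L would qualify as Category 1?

Category 1 begins at V = 64 kt.
Required ΔP = (64/5.63)^(1/0.651) = 11.368^1.536 ≈ 41.84 hPa.
P_c ≤ 1009 − 41.84 = 967.16, so the highest integer P_c is 967 hPa.

967 hPa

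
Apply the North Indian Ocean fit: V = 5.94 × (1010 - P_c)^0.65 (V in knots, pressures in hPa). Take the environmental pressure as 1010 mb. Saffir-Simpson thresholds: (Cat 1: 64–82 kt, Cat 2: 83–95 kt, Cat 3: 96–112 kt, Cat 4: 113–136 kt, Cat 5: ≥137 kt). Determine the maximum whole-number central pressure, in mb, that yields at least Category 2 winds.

Category 2 begins at V = 83 kt.
Required ΔP = (83/5.94)^(1/0.65) = 13.973^1.538 ≈ 57.81 mb.
P_c ≤ 1010 − 57.81 = 952.19, so the highest integer P_c is 952 mb.

952 mb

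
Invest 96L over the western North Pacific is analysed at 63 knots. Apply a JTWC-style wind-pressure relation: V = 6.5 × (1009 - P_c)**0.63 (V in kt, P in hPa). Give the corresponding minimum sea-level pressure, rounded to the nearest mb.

972 mb

ΔP = (V / 6.5)^(1/0.63) = (63/6.5)^1.587.
63/6.5 = 9.692; 9.692^1.587 ≈ 36.79 mb.
P_c = 1009 − 36.79 = 972.21 ≈ 972 mb.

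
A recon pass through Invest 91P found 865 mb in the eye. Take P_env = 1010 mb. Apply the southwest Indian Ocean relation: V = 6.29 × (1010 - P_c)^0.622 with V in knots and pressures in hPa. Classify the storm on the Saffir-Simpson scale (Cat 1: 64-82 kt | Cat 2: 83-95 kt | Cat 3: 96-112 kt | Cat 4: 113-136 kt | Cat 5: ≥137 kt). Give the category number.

5

ΔP = 1010 − 865 = 145 mb.
V ≈ 6.29 × 145^0.622 = 6.29 × 22.10 ≈ 139 kt.
139 kt falls in the Category 5 band.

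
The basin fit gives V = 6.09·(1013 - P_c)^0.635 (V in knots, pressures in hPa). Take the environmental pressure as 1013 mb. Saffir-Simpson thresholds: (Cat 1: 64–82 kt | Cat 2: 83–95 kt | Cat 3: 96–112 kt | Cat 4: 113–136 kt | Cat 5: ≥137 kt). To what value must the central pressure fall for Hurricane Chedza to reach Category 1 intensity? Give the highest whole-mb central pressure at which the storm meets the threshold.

972 mb

Category 1 begins at V = 64 kt.
Required ΔP = (64/6.09)^(1/0.635) = 10.509^1.575 ≈ 40.62 mb.
P_c ≤ 1013 − 40.62 = 972.38, so the highest integer P_c is 972 mb.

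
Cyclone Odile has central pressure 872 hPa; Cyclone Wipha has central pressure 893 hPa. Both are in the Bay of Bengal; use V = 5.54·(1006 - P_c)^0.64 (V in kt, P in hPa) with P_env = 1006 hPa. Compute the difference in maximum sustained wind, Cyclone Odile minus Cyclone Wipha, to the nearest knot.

Cyclone Odile: ΔP = 134; V ≈ 5.54 × 134^0.64 ≈ 127.31 kt.
Cyclone Wipha: ΔP = 113; V ≈ 5.54 × 113^0.64 ≈ 114.15 kt.
Difference ≈ 127.31 − 114.15 = 13.16 → 13 kt.

13 kt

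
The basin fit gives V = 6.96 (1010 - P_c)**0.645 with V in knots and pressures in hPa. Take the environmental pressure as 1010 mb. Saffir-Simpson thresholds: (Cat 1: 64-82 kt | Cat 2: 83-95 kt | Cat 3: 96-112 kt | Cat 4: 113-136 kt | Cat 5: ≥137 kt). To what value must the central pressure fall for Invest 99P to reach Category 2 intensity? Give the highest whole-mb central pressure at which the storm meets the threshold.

963 mb

Category 2 begins at V = 83 kt.
Required ΔP = (83/6.96)^(1/0.645) = 11.925^1.550 ≈ 46.66 mb.
P_c ≤ 1010 − 46.66 = 963.34, so the highest integer P_c is 963 mb.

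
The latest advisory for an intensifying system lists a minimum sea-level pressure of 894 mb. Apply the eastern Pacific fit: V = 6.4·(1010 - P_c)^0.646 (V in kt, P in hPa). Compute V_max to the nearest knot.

138 kt

ΔP = 1010 − 894 = 116 mb.
116^0.646 ≈ 21.560.
V ≈ 6.4 × 21.560 ≈ 138.0 kt.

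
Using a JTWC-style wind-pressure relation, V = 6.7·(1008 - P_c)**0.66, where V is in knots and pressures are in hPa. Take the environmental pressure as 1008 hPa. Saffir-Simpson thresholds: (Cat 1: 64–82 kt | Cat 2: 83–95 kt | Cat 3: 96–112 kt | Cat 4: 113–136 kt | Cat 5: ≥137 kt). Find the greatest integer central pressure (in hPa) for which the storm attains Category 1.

977 hPa

Category 1 begins at V = 64 kt.
Required ΔP = (64/6.7)^(1/0.66) = 9.552^1.515 ≈ 30.55 hPa.
P_c ≤ 1008 − 30.55 = 977.45, so the highest integer P_c is 977 hPa.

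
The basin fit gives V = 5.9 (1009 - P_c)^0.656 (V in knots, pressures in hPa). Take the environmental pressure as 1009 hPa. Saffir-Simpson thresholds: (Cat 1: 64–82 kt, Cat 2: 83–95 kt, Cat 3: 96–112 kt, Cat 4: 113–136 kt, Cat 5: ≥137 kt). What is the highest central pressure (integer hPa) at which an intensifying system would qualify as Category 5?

888 hPa

Category 5 begins at V = 137 kt.
Required ΔP = (137/5.9)^(1/0.656) = 23.220^1.524 ≈ 120.81 hPa.
P_c ≤ 1009 − 120.81 = 888.19, so the highest integer P_c is 888 hPa.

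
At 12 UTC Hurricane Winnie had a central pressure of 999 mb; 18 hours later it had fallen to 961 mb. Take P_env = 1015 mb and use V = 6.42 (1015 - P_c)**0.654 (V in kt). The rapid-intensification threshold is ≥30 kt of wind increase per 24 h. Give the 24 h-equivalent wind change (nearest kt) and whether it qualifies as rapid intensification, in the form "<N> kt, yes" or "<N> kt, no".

V₁: ΔP = 16, V ≈ 6.42 × 16^0.654 ≈ 39.36 kt.
V₂: ΔP = 54, V ≈ 6.42 × 54^0.654 ≈ 87.20 kt.
ΔV over 18 h = 47.84 kt → 24 h equivalent = 47.84 × 24/18 ≈ 63.79 kt.
64 kt ≥ 30 kt ⇒ rapid intensification.

64 kt, yes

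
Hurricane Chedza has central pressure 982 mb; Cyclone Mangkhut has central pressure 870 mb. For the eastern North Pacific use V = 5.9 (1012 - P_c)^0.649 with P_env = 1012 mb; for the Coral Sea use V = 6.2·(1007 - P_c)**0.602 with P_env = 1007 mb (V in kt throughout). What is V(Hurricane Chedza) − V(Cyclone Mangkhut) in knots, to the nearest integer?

Hurricane Chedza: ΔP = 30; V ≈ 5.9 × 30^0.649 ≈ 53.64 kt.
Cyclone Mangkhut: ΔP = 137; V ≈ 6.2 × 137^0.602 ≈ 119.87 kt.
Difference ≈ 53.64 − 119.87 = -66.23 → -66 kt.

-66 kt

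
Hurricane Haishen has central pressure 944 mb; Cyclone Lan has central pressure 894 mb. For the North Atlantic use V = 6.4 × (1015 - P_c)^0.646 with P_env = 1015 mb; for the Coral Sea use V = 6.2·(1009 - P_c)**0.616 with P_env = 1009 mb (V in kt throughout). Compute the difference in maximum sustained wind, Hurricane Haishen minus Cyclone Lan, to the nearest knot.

-15 kt

Hurricane Haishen: ΔP = 71; V ≈ 6.4 × 71^0.646 ≈ 100.48 kt.
Cyclone Lan: ΔP = 115; V ≈ 6.2 × 115^0.616 ≈ 115.29 kt.
Difference ≈ 100.48 − 115.29 = -14.81 → -15 kt.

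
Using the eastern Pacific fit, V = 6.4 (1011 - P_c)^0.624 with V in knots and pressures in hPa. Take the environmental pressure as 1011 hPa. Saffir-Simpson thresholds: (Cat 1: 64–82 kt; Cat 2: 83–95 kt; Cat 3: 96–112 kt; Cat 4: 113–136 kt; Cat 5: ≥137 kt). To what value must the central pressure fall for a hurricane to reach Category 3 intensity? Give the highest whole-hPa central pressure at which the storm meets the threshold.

934 hPa

Category 3 begins at V = 96 kt.
Required ΔP = (96/6.4)^(1/0.624) = 15.000^1.603 ≈ 76.69 hPa.
P_c ≤ 1011 − 76.69 = 934.31, so the highest integer P_c is 934 hPa.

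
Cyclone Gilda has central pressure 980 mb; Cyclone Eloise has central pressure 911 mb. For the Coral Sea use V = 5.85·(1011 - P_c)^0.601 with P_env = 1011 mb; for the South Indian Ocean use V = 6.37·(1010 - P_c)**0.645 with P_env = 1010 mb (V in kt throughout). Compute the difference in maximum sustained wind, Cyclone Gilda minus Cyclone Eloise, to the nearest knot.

Cyclone Gilda: ΔP = 31; V ≈ 5.85 × 31^0.601 ≈ 46.07 kt.
Cyclone Eloise: ΔP = 99; V ≈ 6.37 × 99^0.645 ≈ 123.40 kt.
Difference ≈ 46.07 − 123.40 = -77.33 → -77 kt.

-77 kt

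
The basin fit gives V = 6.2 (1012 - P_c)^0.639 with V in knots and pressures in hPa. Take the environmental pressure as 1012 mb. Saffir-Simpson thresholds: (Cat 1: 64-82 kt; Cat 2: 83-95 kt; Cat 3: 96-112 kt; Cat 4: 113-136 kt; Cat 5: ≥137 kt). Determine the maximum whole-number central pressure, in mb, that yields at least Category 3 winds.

939 mb

Category 3 begins at V = 96 kt.
Required ΔP = (96/6.2)^(1/0.639) = 15.484^1.565 ≈ 72.79 mb.
P_c ≤ 1012 − 72.79 = 939.21, so the highest integer P_c is 939 mb.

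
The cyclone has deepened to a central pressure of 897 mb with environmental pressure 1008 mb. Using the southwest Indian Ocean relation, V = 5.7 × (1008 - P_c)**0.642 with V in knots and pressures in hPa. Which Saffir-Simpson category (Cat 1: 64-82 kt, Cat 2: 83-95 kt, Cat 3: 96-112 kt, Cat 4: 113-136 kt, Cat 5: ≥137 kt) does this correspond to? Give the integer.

ΔP = 1008 − 897 = 111 mb.
V ≈ 5.7 × 111^0.642 = 5.7 × 20.56 ≈ 117 kt.
117 kt falls in the Category 4 band.

4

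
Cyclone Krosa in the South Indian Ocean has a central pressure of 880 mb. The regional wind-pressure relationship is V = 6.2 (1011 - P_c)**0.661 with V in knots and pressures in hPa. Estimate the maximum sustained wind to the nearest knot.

156 kt

ΔP = 1011 − 880 = 131 mb.
131^0.661 ≈ 25.091.
V ≈ 6.2 × 25.091 ≈ 155.6 kt.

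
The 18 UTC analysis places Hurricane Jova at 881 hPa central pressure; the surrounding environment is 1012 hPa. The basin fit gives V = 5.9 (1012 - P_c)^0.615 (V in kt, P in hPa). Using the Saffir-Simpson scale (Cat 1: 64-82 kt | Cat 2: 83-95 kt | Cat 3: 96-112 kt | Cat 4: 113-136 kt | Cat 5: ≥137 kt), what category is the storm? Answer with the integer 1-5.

ΔP = 1012 − 881 = 131 hPa.
V ≈ 5.9 × 131^0.615 = 5.9 × 20.05 ≈ 118 kt.
118 kt falls in the Category 4 band.

4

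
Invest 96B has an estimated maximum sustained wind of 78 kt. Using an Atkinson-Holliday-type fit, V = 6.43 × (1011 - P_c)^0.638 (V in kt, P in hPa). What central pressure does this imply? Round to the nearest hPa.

961 hPa

ΔP = (V / 6.43)^(1/0.638) = (78/6.43)^1.567.
78/6.43 = 12.131; 12.131^1.567 ≈ 49.99 hPa.
P_c = 1011 − 49.99 = 961.01 ≈ 961 hPa.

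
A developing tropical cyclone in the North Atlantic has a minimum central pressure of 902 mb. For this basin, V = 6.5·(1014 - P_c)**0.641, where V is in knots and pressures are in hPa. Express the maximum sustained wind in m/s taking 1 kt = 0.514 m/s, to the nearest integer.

69 m/s

ΔP = 1014 − 902 = 112 mb.
V ≈ 6.5 × 112^0.641 = 6.5 × 20.585 ≈ 133.802 kt.
133.802 × 0.514 ≈ 68.77 m/s → 69 m/s.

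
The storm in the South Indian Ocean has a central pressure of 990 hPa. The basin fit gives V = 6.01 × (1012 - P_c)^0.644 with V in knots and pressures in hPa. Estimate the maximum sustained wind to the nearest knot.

44 kt

ΔP = 1012 − 990 = 22 hPa.
22^0.644 ≈ 7.320.
V ≈ 6.01 × 7.320 ≈ 44.0 kt.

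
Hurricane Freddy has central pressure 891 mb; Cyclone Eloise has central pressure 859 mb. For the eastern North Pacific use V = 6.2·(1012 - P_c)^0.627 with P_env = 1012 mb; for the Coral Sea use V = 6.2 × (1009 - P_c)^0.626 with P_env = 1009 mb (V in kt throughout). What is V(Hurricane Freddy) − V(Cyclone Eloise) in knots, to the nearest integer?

-17 kt

Hurricane Freddy: ΔP = 121; V ≈ 6.2 × 121^0.627 ≈ 125.40 kt.
Cyclone Eloise: ΔP = 150; V ≈ 6.2 × 150^0.626 ≈ 142.77 kt.
Difference ≈ 125.40 − 142.77 = -17.37 → -17 kt.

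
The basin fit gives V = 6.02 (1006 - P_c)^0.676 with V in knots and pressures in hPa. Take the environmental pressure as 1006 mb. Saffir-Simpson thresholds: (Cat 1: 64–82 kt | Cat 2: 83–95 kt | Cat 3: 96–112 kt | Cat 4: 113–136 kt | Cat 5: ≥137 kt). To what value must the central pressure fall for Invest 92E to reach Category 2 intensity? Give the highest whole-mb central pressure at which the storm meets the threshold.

957 mb

Category 2 begins at V = 83 kt.
Required ΔP = (83/6.02)^(1/0.676) = 13.787^1.479 ≈ 48.49 mb.
P_c ≤ 1006 − 48.49 = 957.51, so the highest integer P_c is 957 mb.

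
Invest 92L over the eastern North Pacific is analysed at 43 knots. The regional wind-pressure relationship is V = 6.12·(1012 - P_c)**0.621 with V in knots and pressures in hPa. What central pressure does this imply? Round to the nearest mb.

989 mb

ΔP = (V / 6.12)^(1/0.621) = (43/6.12)^1.610.
43/6.12 = 7.026; 7.026^1.610 ≈ 23.09 mb.
P_c = 1012 − 23.09 = 988.91 ≈ 989 mb.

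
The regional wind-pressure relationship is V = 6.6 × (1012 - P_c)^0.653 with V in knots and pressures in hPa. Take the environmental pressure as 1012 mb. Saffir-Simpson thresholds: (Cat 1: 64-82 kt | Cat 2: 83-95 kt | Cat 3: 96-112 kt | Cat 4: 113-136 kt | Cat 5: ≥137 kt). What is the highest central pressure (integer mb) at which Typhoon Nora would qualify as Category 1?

979 mb

Category 1 begins at V = 64 kt.
Required ΔP = (64/6.6)^(1/0.653) = 9.697^1.531 ≈ 32.43 mb.
P_c ≤ 1012 − 32.43 = 979.57, so the highest integer P_c is 979 mb.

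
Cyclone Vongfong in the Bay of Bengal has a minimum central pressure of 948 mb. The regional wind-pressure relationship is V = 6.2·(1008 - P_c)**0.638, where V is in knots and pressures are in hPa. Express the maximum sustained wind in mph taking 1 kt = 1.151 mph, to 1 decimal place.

97.3 mph

ΔP = 1008 − 948 = 60 mb.
V ≈ 6.2 × 60^0.638 = 6.2 × 13.629 ≈ 84.499 kt.
84.499 × 1.151 ≈ 97.26 mph → 97.3 mph.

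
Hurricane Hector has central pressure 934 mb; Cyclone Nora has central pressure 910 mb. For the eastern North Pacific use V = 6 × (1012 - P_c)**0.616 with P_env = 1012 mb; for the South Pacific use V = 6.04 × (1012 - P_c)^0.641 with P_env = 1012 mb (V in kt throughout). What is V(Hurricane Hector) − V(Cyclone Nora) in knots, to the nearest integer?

Hurricane Hector: ΔP = 78; V ≈ 6 × 78^0.616 ≈ 87.84 kt.
Cyclone Nora: ΔP = 102; V ≈ 6.04 × 102^0.641 ≈ 117.10 kt.
Difference ≈ 87.84 − 117.10 = -29.26 → -29 kt.

-29 kt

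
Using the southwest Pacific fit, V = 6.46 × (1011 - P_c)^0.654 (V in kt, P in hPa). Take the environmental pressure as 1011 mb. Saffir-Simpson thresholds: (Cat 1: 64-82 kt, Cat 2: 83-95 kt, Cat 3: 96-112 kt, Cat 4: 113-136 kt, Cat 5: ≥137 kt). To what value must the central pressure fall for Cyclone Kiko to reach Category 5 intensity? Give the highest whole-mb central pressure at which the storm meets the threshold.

Category 5 begins at V = 137 kt.
Required ΔP = (137/6.46)^(1/0.654) = 21.207^1.529 ≈ 106.73 mb.
P_c ≤ 1011 − 106.73 = 904.27, so the highest integer P_c is 904 mb.

904 mb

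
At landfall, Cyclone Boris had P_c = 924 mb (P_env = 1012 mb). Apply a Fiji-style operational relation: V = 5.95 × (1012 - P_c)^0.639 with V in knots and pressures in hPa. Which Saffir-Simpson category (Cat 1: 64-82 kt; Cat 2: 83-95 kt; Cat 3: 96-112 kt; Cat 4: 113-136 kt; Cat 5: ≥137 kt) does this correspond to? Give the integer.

ΔP = 1012 − 924 = 88 mb.
V ≈ 5.95 × 88^0.639 = 5.95 × 17.48 ≈ 104 kt.
104 kt falls in the Category 3 band.

3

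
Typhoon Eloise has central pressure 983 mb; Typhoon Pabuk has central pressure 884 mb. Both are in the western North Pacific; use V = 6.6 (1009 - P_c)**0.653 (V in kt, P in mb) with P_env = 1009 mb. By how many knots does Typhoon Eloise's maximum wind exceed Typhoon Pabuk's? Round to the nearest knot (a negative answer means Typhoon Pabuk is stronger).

-99 kt

Typhoon Eloise: ΔP = 26; V ≈ 6.6 × 26^0.653 ≈ 55.40 kt.
Typhoon Pabuk: ΔP = 125; V ≈ 6.6 × 125^0.653 ≈ 154.46 kt.
Difference ≈ 55.40 − 154.46 = -99.06 → -99 kt.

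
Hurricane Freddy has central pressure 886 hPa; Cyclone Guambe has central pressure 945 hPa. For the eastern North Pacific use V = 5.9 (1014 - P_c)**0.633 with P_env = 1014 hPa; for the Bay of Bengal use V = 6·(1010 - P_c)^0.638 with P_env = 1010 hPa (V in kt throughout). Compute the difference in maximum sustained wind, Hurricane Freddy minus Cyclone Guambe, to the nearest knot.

41 kt

Hurricane Freddy: ΔP = 128; V ≈ 5.9 × 128^0.633 ≈ 127.27 kt.
Cyclone Guambe: ΔP = 65; V ≈ 6 × 65^0.638 ≈ 86.06 kt.
Difference ≈ 127.27 − 86.06 = 41.21 → 41 kt.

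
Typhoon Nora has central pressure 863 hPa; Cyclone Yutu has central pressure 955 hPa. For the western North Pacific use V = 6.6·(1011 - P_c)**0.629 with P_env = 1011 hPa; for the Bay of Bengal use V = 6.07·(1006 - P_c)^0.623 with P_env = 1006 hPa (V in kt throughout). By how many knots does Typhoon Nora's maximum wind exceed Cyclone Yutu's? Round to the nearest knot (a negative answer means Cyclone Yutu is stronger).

Typhoon Nora: ΔP = 148; V ≈ 6.6 × 148^0.629 ≈ 152.98 kt.
Cyclone Yutu: ΔP = 51; V ≈ 6.07 × 51^0.623 ≈ 70.31 kt.
Difference ≈ 152.98 − 70.31 = 82.67 → 83 kt.

83 kt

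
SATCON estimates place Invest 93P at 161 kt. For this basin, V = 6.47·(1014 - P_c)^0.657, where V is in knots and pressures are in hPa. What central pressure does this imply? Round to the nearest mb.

ΔP = (V / 6.47)^(1/0.657) = (161/6.47)^1.522.
161/6.47 = 24.884; 24.884^1.522 ≈ 133.26 mb.
P_c = 1014 − 133.26 = 880.74 ≈ 881 mb.

881 mb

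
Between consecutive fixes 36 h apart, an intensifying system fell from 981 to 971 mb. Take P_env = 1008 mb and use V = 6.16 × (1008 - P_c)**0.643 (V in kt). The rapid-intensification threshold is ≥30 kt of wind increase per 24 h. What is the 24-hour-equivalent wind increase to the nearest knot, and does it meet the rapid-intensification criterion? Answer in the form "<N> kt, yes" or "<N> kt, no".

V₁: ΔP = 27, V ≈ 6.16 × 27^0.643 ≈ 51.28 kt.
V₂: ΔP = 37, V ≈ 6.16 × 37^0.643 ≈ 62.80 kt.
ΔV over 36 h = 11.52 kt → 24 h equivalent = 11.52 × 24/36 ≈ 7.68 kt.
8 kt < 30 kt ⇒ not rapid intensification.

8 kt, no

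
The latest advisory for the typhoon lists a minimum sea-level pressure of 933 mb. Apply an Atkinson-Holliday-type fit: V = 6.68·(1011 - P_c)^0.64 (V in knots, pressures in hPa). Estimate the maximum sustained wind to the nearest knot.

ΔP = 1011 − 933 = 78 mb.
78^0.64 ≈ 16.253.
V ≈ 6.68 × 16.253 ≈ 108.6 kt.

109 kt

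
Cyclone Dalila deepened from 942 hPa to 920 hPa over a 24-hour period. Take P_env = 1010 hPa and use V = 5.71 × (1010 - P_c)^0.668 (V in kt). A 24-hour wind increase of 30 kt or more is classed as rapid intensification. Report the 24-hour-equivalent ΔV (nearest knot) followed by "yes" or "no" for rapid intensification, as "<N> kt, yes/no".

V₁: ΔP = 68, V ≈ 5.71 × 68^0.668 ≈ 95.66 kt.
V₂: ΔP = 90, V ≈ 5.71 × 90^0.668 ≈ 115.36 kt.
ΔV over 24 h = 19.70 kt → 24 h equivalent = 19.70 × 24/24 ≈ 19.70 kt.
20 kt < 30 kt ⇒ not rapid intensification.

20 kt, no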